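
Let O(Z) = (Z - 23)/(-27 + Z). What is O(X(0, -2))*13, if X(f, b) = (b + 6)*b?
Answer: 403/35 ≈ 11.514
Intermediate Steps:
X(f, b) = b*(6 + b) (X(f, b) = (6 + b)*b = b*(6 + b))
O(Z) = (-23 + Z)/(-27 + Z)
O(X(0, -2))*13 = ((-23 - 2*(6 - 2))/(-27 - 2*(6 - 2)))*13 = ((-23 - 2*4)/(-27 - 2*4))*13 = ((-23 - 8)/(-27 - 8))*13 = (-31/(-35))*13 = -1/35*(-31)*13 = (31/35)*13 = 403/35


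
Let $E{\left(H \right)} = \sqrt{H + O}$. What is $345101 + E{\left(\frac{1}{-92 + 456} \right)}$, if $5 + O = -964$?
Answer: $345101 + \frac{11 i \sqrt{265265}}{182} \approx 3.451 \cdot 10^{5} + 31.129 i$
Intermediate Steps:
$O = -969$ ($O = -5 - 964 = -969$)
$E{\left(H \right)} = \sqrt{-969 + H}$ ($E{\left(H \right)} = \sqrt{H - 969} = \sqrt{-969 + H}$)
$345101 + E{\left(\frac{1}{-92 + 456} \right)} = 345101 + \sqrt{-969 + \frac{1}{-92 + 456}} = 345101 + \sqrt{-969 + \frac{1}{364}} = 345101 + \sqrt{- \frac{352715}{364}} = 345101 + \frac{11 i \sqrt{265265}}{182}$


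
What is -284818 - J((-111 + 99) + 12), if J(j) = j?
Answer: -284818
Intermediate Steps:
-284818 - J((-111 + 99) + 12) = -284818 - ((-111 + 99) + 12) = -284818 - (-12 + 12) = -284818 - 1*0 = -284818 + 0 = -284818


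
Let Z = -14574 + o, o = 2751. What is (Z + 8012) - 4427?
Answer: -8238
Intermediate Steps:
Z = -11823 (Z = -14574 + 2751 = -11823)
(Z + 8012) - 4427 = (-11823 + 8012) - 4427 = -3811 - 4427 = -8238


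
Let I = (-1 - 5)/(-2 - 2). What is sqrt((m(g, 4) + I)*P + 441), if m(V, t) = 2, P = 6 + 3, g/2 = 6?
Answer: 3*sqrt(210)/2 ≈ 21.737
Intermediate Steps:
g = 12 (g = 2*6 = 12)
P = 9
I = 3/2 (I = -6/(-4) = -6*(-1/4) = 3/2 ≈ 1.5000)
sqrt((m(g, 4) + I)*P + 441) = sqrt((2 + 3/2)*9 + 441) = sqrt((7/2)*9 + 441) = sqrt(63/2 + 441) = sqrt(945/2) = 3*sqrt(210)/2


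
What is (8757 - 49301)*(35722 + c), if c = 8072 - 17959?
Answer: -1047454240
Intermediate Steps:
c = -9887
(8757 - 49301)*(35722 + c) = (8757 - 49301)*(35722 - 9887) = -40544*25835 = -1047454240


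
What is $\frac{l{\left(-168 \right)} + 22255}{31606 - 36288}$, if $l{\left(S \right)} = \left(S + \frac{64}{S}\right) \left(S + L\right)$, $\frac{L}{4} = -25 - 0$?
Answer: $- \frac{1415003}{98322} \approx -14.392$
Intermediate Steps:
$L = -100$ ($L = 4 \left(-25 - 0\right) = 4 \left(-25 + 0\right) = 4 \left(-25\right) = -100$)
$l{\left(S \right)} = \left(-100 + S\right) \left(S + \frac{64}{S}\right)$ ($l{\left(S \right)} = \left(S + \frac{64}{S}\right) \left(S - 100\right) = \left(S + \frac{64}{S}\right) \left(-100 + S\right) = \left(-100 + S\right) \left(S + \frac{64}{S}\right)$)
$\frac{l{\left(-168 \right)} + 22255}{31606 - 36288} = \frac{\left(64 + \left(-168\right)^{2} - \frac{6400}{-168} - -16800\right) + 22255}{31606 - 36288} = \frac{\left(64 + 28224 - - \frac{800}{21} + 16800\right) + 22255}{31606 - 36288} = \frac{\left(64 + 28224 + \frac{800}{21} + 16800\right) + 22255}{-4682} = \left(\frac{947648}{21} + 22255\right) \left(- \frac{1}{4682}\right) = \frac{1415003}{21} \left(- \frac{1}{4682}\right) = - \frac{1415003}{98322}$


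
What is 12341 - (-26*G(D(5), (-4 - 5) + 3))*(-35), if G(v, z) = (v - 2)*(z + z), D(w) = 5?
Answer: 45101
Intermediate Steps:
G(v, z) = 2*z*(-2 + v) (G(v, z) = (-2 + v)*(2*z) = 2*z*(-2 + v))
12341 - (-26*G(D(5), (-4 - 5) + 3))*(-35) = 12341 - (-52*((-4 - 5) + 3)*(-2 + 5))*(-35) = 12341 - (-52*(-9 + 3)*3)*(-35) = 12341 - (-52*(-6)*3)*(-35) = 12341 - (-26*(-36))*(-35) = 12341 - 936*(-35) = 12341 - 1*(-32760) = 12341 + 32760 = 45101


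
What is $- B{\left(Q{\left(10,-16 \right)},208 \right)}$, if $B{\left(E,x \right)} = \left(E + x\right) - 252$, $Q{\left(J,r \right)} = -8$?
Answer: $52$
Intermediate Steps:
$B{\left(E,x \right)} = -252 + E + x$
$- B{\left(Q{\left(10,-16 \right)},208 \right)} = - (-252 - 8 + 208) = \left(-1\right) \left(-52\right) = 52$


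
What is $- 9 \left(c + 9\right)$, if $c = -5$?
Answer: $-36$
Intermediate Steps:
$- 9 \left(c + 9\right) = - 9 \left(-5 + 9\right) = \left(-9\right) 4 = -36$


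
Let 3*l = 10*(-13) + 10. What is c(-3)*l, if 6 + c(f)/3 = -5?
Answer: 1320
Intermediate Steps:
c(f) = -33 (c(f) = -18 + 3*(-5) = -18 - 15 = -33)
l = -40 (l = (10*(-13) + 10)/3 = (-130 + 10)/3 = (⅓)*(-120) = -40)
c(-3)*l = -33*(-40) = 1320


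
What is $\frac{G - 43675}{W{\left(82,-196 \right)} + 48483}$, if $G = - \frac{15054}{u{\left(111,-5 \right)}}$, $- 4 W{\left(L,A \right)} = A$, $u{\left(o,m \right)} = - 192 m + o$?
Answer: $- \frac{15596993}{17325924} \approx -0.90021$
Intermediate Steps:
$u{\left(o,m \right)} = o - 192 m$
$W{\left(L,A \right)} = - \frac{A}{4}$
$G = - \frac{5018}{357}$ ($G = - \frac{15054}{111 - -960} = - \frac{15054}{111 + 960} = - \frac{15054}{1071} = \left(-15054\right) \frac{1}{1071} = - \frac{5018}{357} \approx -14.056$)
$\frac{G - 43675}{W{\left(82,-196 \right)} + 48483} = \frac{- \frac{5018}{357} - 43675}{\left(- \frac{1}{4}\right) \left(-196\right) + 48483} = - \frac{15596993}{357 \left(49 + 48483\right)} = - \frac{15596993}{357 \cdot 48532} = \left(- \frac{15596993}{357}\right) \frac{1}{48532} = - \frac{15596993}{17325924}$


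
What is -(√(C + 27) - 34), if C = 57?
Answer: 34 - 2*√21 ≈ 24.835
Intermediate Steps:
-(√(C + 27) - 34) = -(√(57 + 27) - 34) = -(√84 - 34) = -(2*√21 - 34) = -(-34 + 2*√21) = 34 - 2*√21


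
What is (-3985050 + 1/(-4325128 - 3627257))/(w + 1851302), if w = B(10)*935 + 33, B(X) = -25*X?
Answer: -31690651844251/12863658690225 ≈ -2.4636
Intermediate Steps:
w = -233717 (w = -25*10*935 + 33 = -250*935 + 33 = -233750 + 33 = -233717)
(-3985050 + 1/(-4325128 - 3627257))/(w + 1851302) = (-3985050 + 1/(-4325128 - 3627257))/(-233717 + 1851302) = (-3985050 + 1/(-7952385))/1617585 = (-3985050 - 1/7952385)*(1/1617585) = -31690651844251/7952385*1/1617585 = -31690651844251/12863658690225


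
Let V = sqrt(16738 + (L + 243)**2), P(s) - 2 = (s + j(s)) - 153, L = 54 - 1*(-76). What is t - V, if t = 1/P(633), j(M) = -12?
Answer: 1/470 - sqrt(155867) ≈ -394.80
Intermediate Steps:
L = 130 (L = 54 + 76 = 130)
P(s) = -163 + s (P(s) = 2 + ((s - 12) - 153) = 2 + ((-12 + s) - 153) = 2 + (-165 + s) = -163 + s)
t = 1/470 (t = 1/(-163 + 633) = 1/470 ≈ 0.0021277)
V = sqrt(155867) (V = sqrt(16738 + (130 + 243)**2) = sqrt(16738 + 373**2) = sqrt(16738 + 139129) = sqrt(155867) ≈ 394.80)
t - V = 1/470 - sqrt(155867)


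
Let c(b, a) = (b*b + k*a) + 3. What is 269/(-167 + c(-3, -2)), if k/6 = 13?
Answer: -269/311 ≈ -0.86495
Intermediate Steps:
k = 78 (k = 6*13 = 78)
c(b, a) = 3 + b² + 78*a (c(b, a) = (b*b + 78*a) + 3 = (b² + 78*a) + 3 = 3 + b² + 78*a)
269/(-167 + c(-3, -2)) = 269/(-167 + (3 + (-3)² + 78*(-2))) = 269/(-167 + (3 + 9 - 156)) = 269/(-167 - 144) = 269/(-311) = 269*(-1/311) = -269/311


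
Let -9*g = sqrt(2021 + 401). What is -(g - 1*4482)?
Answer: 4482 + sqrt(2422)/9 ≈ 4487.5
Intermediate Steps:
g = -sqrt(2422)/9 (g = -sqrt(2021 + 401)/9 = -sqrt(2422)/9 ≈ -5.4682)
-(g - 1*4482) = -(-sqrt(2422)/9 - 1*4482) = -(-sqrt(2422)/9 - 4482) = -(-4482 - sqrt(2422)/9) = 4482 + sqrt(2422)/9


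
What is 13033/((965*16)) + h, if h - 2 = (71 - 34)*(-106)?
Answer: -60511767/15440 ≈ -3919.2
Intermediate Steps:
h = -3920 (h = 2 + (71 - 34)*(-106) = 2 + 37*(-106) = 2 - 3922 = -3920)
13033/((965*16)) + h = 13033/((965*16)) - 3920 = 13033/15440 - 3920 = -60511767/15440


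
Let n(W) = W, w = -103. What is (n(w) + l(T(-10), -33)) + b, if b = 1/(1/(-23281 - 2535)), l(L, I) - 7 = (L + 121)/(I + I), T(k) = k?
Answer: -570101/22 ≈ -25914.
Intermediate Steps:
l(L, I) = 7 + (121 + L)/(2*I) (l(L, I) = 7 + (L + 121)/(I + I) = 7 + (121 + L)/((2*I)) = 7 + (121 + L)*(1/(2*I)) = 7 + (121 + L)/(2*I))
b = -25816 (b = 1/(1/(-25816)) = 1/(-1/25816) = -25816)
(n(w) + l(T(-10), -33)) + b = (-103 + (½)*(121 - 10 + 14*(-33))/(-33)) - 25816 = (-103 + (½)*(-1/33)*(121 - 10 - 462)) - 25816 = (-103 + (½)*(-1/33)*(-351)) - 25816 = (-103 + 117/22) - 25816 = -2149/22 - 25816 = -570101/22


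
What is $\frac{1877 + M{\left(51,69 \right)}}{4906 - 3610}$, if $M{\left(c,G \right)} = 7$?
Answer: $\frac{157}{108} \approx 1.4537$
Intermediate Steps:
$\frac{1877 + M{\left(51,69 \right)}}{4906 - 3610} = \frac{1877 + 7}{4906 - 3610} = \frac{1884}{1296} = 1884 \cdot \frac{1}{1296} = \frac{157}{108}$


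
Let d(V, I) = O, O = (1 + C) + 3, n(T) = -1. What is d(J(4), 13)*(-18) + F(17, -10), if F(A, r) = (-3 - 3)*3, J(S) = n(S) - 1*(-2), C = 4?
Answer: -162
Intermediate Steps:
J(S) = 1 (J(S) = -1 - 1*(-2) = -1 + 2 = 1)
O = 8 (O = (1 + 4) + 3 = 5 + 3 = 8)
d(V, I) = 8
F(A, r) = -18 (F(A, r) = -6*3 = -18)
d(J(4), 13)*(-18) + F(17, -10) = 8*(-18) - 18 = -144 - 18 = -162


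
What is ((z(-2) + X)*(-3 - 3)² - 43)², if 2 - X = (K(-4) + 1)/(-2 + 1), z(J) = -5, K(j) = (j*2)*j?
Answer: 1075369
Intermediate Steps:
K(j) = 2*j² (K(j) = (2*j)*j = 2*j²)
X = 35 (X = 2 - (2*(-4)² + 1)/(-2 + 1) = 2 - (2*16 + 1)/(-1) = 2 - (32 + 1)*(-1) = 2 - 33*(-1) = 2 - 1*(-33) = 2 + 33 = 35)
((z(-2) + X)*(-3 - 3)² - 43)² = ((-5 + 35)*(-3 - 3)² - 43)² = (30*(-6)² - 43)² = (30*36 - 43)² = (1080 - 43)² = 1037² = 1075369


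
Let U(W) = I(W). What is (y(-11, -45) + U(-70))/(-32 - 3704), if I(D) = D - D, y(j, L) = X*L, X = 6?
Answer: 135/1868 ≈ 0.072270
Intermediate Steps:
y(j, L) = 6*L
I(D) = 0
U(W) = 0
(y(-11, -45) + U(-70))/(-32 - 3704) = (6*(-45) + 0)/(-32 - 3704) = (-270 + 0)/(-3736) = -270*(-1/3736) = 135/1868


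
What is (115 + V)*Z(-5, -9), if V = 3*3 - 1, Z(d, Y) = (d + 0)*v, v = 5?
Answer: -3075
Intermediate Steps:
Z(d, Y) = 5*d (Z(d, Y) = (d + 0)*5 = d*5 = 5*d)
V = 8 (V = 9 - 1 = 8)
(115 + V)*Z(-5, -9) = (115 + 8)*(5*(-5)) = 123*(-25) = -3075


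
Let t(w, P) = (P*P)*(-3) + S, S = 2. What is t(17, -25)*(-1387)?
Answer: 2597851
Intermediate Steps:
t(w, P) = 2 - 3*P**2 (t(w, P) = (P*P)*(-3) + 2 = P**2*(-3) + 2 = -3*P**2 + 2 = 2 - 3*P**2)
t(17, -25)*(-1387) = (2 - 3*(-25)**2)*(-1387) = (2 - 3*625)*(-1387) = (2 - 1875)*(-1387) = -1873*(-1387) = 2597851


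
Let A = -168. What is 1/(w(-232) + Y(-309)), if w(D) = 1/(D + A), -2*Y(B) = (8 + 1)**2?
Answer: -400/16201 ≈ -0.024690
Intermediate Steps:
Y(B) = -81/2 (Y(B) = -(8 + 1)**2/2 = -1/2*9**2 = -1/2*81 = -81/2)
w(D) = 1/(-168 + D) (w(D) = 1/(D - 168) = 1/(-168 + D))
1/(w(-232) + Y(-309)) = 1/(1/(-168 - 232) - 81/2) = 1/(1/(-400) - 81/2) = 1/(-1/400 - 81/2) = 1/(-16201/400) = -400/16201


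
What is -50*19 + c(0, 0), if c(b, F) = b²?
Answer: -950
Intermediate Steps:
-50*19 + c(0, 0) = -50*19 + 0² = -950 + 0 = -950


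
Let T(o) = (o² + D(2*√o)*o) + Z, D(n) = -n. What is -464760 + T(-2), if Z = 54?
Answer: -464702 + 4*I*√2 ≈ -4.647e+5 + 5.6569*I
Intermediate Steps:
T(o) = 54 + o² - 2*o^(3/2) (T(o) = (o² + (-2*√o)*o) + 54 = (o² - 2*o^(3/2)) + 54 = 54 + o² - 2*o^(3/2))
-464760 + T(-2) = -464760 + (54 + (-2)² - (-4)*I*√2) = -464760 + (54 + 4 - (-4)*I*√2) = -464760 + (54 + 4 + 4*I*√2) = -464760 + (58 + 4*I*√2) = -464702 + 4*I*√2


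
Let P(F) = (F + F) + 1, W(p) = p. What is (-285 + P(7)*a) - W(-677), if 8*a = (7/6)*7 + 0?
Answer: 6517/16 ≈ 407.31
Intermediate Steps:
P(F) = 1 + 2*F (P(F) = 2*F + 1 = 1 + 2*F)
a = 49/48 (a = ((7/6)*7 + 0)/8 = (49/6 + 0)/8 = (1/8)*(49/6) = 49/48 ≈ 1.0208)
(-285 + P(7)*a) - W(-677) = (-285 + (1 + 2*7)*(49/48)) - 1*(-677) = (-285 + (1 + 14)*(49/48)) + 677 = (-285 + 15*(49/48)) + 677 = (-285 + 245/16) + 677 = -4315/16 + 677 = 6517/16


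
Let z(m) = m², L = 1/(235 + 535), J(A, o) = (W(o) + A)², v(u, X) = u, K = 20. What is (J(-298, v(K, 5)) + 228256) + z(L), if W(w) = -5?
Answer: 189766538501/592900 ≈ 3.2007e+5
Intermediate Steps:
J(A, o) = (-5 + A)²
L = 1/770 ≈ 0.0012987
(J(-298, v(K, 5)) + 228256) + z(L) = ((-5 - 298)² + 228256) + (1/770)² = ((-303)² + 228256) + 1/592900 = (91809 + 228256) + 1/592900 = 320065 + 1/592900 = 189766538501/592900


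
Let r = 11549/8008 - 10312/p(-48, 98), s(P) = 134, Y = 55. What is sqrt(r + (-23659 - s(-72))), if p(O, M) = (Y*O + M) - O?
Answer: 3*I*sqrt(65890974758030422)/4992988 ≈ 154.23*I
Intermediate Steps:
p(O, M) = M + 54*O (p(O, M) = (55*O + M) - O = (M + 55*O) - O = M + 54*O)
r = 55690851/9985976 (r = 11549/8008 - 10312/(98 + 54*(-48)) = 11549*(1/8008) - 10312/(98 - 2592) = 11549/8008 - 10312/(-2494) = 11549/8008 - 10312*(-1/2494) = 11549/8008 + 5156/1247 = 55690851/9985976 ≈ 5.5769)
sqrt(r + (-23659 - s(-72))) = sqrt(55690851/9985976 + (-23659 - 1*134)) = sqrt(55690851/9985976 + (-23659 - 134)) = sqrt(55690851/9985976 - 23793) = sqrt(-237540636117/9985976) = 3*I*sqrt(65890974758030422)/4992988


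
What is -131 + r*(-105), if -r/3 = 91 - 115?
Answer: -7691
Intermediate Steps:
r = 72 (r = -3*(91 - 115) = -3*(-24) = 72)
-131 + r*(-105) = -131 + 72*(-105) = -131 - 7560 = -7691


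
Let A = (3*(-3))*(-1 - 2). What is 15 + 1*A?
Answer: 42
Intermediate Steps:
A = 27 (A = -9*(-3) = 27)
15 + 1*A = 15 + 1*27 = 15 + 27 = 42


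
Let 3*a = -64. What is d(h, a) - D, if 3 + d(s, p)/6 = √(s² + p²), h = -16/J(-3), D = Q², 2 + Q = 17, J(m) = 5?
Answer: -243 + 32*√409/5 ≈ -113.57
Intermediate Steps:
a = -64/3 (a = (⅓)*(-64) = -64/3 ≈ -21.333)
Q = 15 (Q = -2 + 17 = 15)
D = 225 (D = 15² = 225)
h = -16/5 ≈ -3.2000
d(s, p) = -18 + 6*√(p² + s²) (d(s, p) = -18 + 6*√(s² + p²) = -18 + 6*√(p² + s²))
d(h, a) - D = (-18 + 6*√((-64/3)² + (-16/5)²)) - 1*225 = (-18 + 6*√(4096/9 + 256/25)) - 225 = (-18 + 6*√(104704/225)) - 225 = (-18 + 6*(16*√409/15)) - 225 = (-18 + 32*√409/5) - 225 = -243 + 32*√409/5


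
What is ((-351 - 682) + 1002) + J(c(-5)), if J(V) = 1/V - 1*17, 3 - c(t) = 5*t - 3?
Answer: -1487/31 ≈ -47.968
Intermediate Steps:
c(t) = 6 - 5*t (c(t) = 3 - (5*t - 3) = 3 - (-3 + 5*t) = 3 + (3 - 5*t) = 6 - 5*t)
J(V) = -17 + 1/V (J(V) = 1/V - 17 = -17 + 1/V)
((-351 - 682) + 1002) + J(c(-5)) = ((-351 - 682) + 1002) + (-17 + 1/(6 - 5*(-5))) = (-1033 + 1002) + (-17 + 1/(6 + 25)) = -31 + (-17 + 1/31) = -31 - 526/31 = -1487/31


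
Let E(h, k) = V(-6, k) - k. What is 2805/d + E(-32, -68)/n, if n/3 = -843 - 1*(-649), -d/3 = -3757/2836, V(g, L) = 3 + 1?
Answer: 15127408/21437 ≈ 705.67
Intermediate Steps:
V(g, L) = 4
E(h, k) = 4 - k
d = 11271/2836 (d = -(-11271)/2836 = -3*(-3757/2836) = 11271/2836 ≈ 3.9743)
n = -582 (n = 3*(-843 - 1*(-649)) = 3*(-843 + 649) = 3*(-194) = -582)
2805/d + E(-32, -68)/n = 2805/(11271/2836) + (4 - 1*(-68))/(-582) = 2805*(2836/11271) + (4 + 68)*(-1/582) = 155980/221 + 72*(-1/582) = 155980/221 - 12/97 = 15127408/21437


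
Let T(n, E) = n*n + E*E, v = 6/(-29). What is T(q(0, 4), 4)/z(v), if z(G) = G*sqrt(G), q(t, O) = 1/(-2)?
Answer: 1885*I*sqrt(174)/144 ≈ 172.67*I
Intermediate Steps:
q(t, O) = -1/2
v = -6/29 (v = 6*(-1/29) = -6/29 ≈ -0.20690)
z(G) = G**(3/2)
T(n, E) = E**2 + n**2 (T(n, E) = n**2 + E**2 = E**2 + n**2)
T(q(0, 4), 4)/z(v) = (4**2 + (-1/2)**2)/((-6/29)**(3/2)) = (16 + 1/4)/((-6*I*sqrt(174)/841)) = 65*(29*I*sqrt(174)/36)/4 = 1885*I*sqrt(174)/144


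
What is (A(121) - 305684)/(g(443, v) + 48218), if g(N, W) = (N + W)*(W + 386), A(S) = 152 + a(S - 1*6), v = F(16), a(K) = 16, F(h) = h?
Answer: -76379/58184 ≈ -1.3127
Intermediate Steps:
v = 16
A(S) = 168 (A(S) = 152 + 16 = 168)
g(N, W) = (386 + W)*(N + W) (g(N, W) = (N + W)*(386 + W) = (386 + W)*(N + W))
(A(121) - 305684)/(g(443, v) + 48218) = (168 - 305684)/((16² + 386*443 + 386*16 + 443*16) + 48218) = -305516/((256 + 170998 + 6176 + 7088) + 48218) = -305516/(184518 + 48218) = -305516/232736 = -305516*1/232736 = -76379/58184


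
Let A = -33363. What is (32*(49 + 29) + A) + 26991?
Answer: -3876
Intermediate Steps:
(32*(49 + 29) + A) + 26991 = (32*(49 + 29) - 33363) + 26991 = (32*78 - 33363) + 26991 = (2496 - 33363) + 26991 = -30867 + 26991 = -3876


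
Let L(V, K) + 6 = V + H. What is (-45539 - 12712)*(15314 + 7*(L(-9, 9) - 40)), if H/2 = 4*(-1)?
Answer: -866367123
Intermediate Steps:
H = -8 (H = 2*(4*(-1)) = 2*(-4) = -8)
L(V, K) = -14 + V (L(V, K) = -6 + (V - 8) = -6 + (-8 + V) = -14 + V)
(-45539 - 12712)*(15314 + 7*(L(-9, 9) - 40)) = (-45539 - 12712)*(15314 + 7*((-14 - 9) - 40)) = -58251*(15314 + 7*(-23 - 40)) = -58251*(15314 + 7*(-63)) = -58251*(15314 - 441) = -58251*14873 = -866367123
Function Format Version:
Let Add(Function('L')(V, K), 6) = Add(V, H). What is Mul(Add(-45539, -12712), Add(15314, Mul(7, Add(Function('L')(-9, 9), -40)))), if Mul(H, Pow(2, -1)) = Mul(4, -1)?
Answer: -866367123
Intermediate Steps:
H = -8 (H = Mul(2, Mul(4, -1)) = Mul(2, -4) = -8)
Function('L')(V, K) = Add(-14, V) (Function('L')(V, K) = Add(-6, Add(V, -8)) = Add(-6, Add(-8, V)) = Add(-14, V))
Mul(Add(-45539, -12712), Add(15314, Mul(7, Add(Function('L')(-9, 9), -40)))) = Mul(Add(-45539, -12712), Add(15314, Mul(7, Add(Add(-14, -9), -40)))) = Mul(-58251, Add(15314, Mul(7, Add(-23, -40)))) = Mul(-58251, Add(15314, Mul(7, -63))) = Mul(-58251, Add(15314, -441)) = Mul(-58251, 14873) = -866367123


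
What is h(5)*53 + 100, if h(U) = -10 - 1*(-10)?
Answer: 100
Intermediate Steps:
h(U) = 0 (h(U) = -10 + 10 = 0)
h(5)*53 + 100 = 0*53 + 100 = 0 + 100 = 100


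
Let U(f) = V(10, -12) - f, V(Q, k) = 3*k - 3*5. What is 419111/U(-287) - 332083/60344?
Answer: 6303115649/3560296 ≈ 1770.4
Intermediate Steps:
V(Q, k) = -15 + 3*k (V(Q, k) = 3*k - 15 = -15 + 3*k)
U(f) = -51 - f (U(f) = (-15 + 3*(-12)) - f = (-15 - 36) - f = -51 - f)
419111/U(-287) - 332083/60344 = 419111/(-51 - 1*(-287)) - 332083/60344 = 419111/(-51 + 287) - 332083*1/60344 = 419111/236 - 332083/60344 = 6303115649/3560296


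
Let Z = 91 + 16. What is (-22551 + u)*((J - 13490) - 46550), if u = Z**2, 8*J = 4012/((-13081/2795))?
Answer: 8734886320615/13081 ≈ 6.6775e+8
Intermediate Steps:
J = -2803385/26162 (J = (4012/((-13081/2795)))/8 = (4012/((-13081*1/2795)))/8 = (4012/(-13081/2795))/8 = (4012*(-2795/13081))/8 = (1/8)*(-11213540/13081) = -2803385/26162 ≈ -107.15)
Z = 107
u = 11449 (u = 107**2 = 11449)
(-22551 + u)*((J - 13490) - 46550) = (-22551 + 11449)*((-2803385/26162 - 13490) - 46550) = -11102*(-355728765/26162 - 46550) = -11102*(-1573569865/26162) = 8734886320615/13081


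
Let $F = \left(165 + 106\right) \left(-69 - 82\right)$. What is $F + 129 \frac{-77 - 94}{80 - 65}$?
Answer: $- \frac{211958}{5} \approx -42392.0$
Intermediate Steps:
$F = -40921$ ($F = 271 \left(-151\right) = -40921$)
$F + 129 \frac{-77 - 94}{80 - 65} = -40921 + 129 \frac{-77 - 94}{80 - 65} = -40921 + 129 \left(- \frac{171}{15}\right) = -40921 + 129 \left(\left(-171\right) \frac{1}{15}\right) = -40921 + 129 \left(- \frac{57}{5}\right) = -40921 - \frac{7353}{5} = - \frac{211958}{5}$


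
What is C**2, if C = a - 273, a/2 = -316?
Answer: 819025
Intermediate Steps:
a = -632 (a = 2*(-316) = -632)
C = -905 (C = -632 - 273 = -905)
C**2 = (-905)**2 = 819025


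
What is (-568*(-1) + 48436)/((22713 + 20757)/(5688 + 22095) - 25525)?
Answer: -7203588/3751945 ≈ -1.9200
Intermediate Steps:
(-568*(-1) + 48436)/((22713 + 20757)/(5688 + 22095) - 25525) = (568 + 48436)/(43470/27783 - 25525) = 49004/(43470*(1/27783) - 25525) = 49004/(230/147 - 25525) = 49004/(-3751945/147) = 49004*(-147/3751945) = -7203588/3751945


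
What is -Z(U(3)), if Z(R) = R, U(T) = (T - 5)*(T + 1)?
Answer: 8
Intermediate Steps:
U(T) = (1 + T)*(-5 + T) (U(T) = (-5 + T)*(1 + T) = (1 + T)*(-5 + T))
-Z(U(3)) = -(-5 + 3² - 4*3) = -(-5 + 9 - 12) = -1*(-8) = 8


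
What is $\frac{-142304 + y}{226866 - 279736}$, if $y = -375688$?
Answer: $\frac{258996}{26435} \approx 9.7975$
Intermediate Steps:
$\frac{-142304 + y}{226866 - 279736} = \frac{-142304 - 375688}{226866 - 279736} = - \frac{517992}{-52870} = \left(-517992\right) \left(- \frac{1}{52870}\right) = \frac{258996}{26435}$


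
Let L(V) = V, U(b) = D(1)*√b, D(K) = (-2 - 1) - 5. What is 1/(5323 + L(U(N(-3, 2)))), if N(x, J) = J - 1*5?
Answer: 5323/28334521 + 8*I*√3/28334521 ≈ 0.00018786 + 4.8903e-7*I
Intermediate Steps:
N(x, J) = -5 + J (N(x, J) = J - 5 = -5 + J)
D(K) = -8 (D(K) = -3 - 5 = -8)
U(b) = -8*√b
1/(5323 + L(U(N(-3, 2)))) = 1/(5323 - 8*√(-5 + 2)) = 1/(5323 - 8*I*√3)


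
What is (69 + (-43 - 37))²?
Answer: 121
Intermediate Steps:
(69 + (-43 - 37))² = (69 - 80)² = (-11)² = 121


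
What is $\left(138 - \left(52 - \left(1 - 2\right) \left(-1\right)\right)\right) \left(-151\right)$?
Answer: $-13137$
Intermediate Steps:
$\left(138 - \left(52 - \left(1 - 2\right) \left(-1\right)\right)\right) \left(-151\right) = \left(138 - 51\right) \left(-151\right) = 87 \left(-151\right) = -13137$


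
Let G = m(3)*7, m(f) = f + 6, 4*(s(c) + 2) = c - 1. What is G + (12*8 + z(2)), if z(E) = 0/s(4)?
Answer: 159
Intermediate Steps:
s(c) = -9/4 + c/4 (s(c) = -2 + (c - 1)/4 = -2 + (-1 + c)/4 = -2 + (-¼ + c/4) = -9/4 + c/4)
m(f) = 6 + f
G = 63 (G = (6 + 3)*7 = 9*7 = 63)
z(E) = 0 (z(E) = 0/(-9/4 + (¼)*4) = 0/(-9/4 + 1) = 0/(-5/4) = 0*(-⅘) = 0)
G + (12*8 + z(2)) = 63 + (12*8 + 0) = 63 + (96 + 0) = 63 + 96 = 159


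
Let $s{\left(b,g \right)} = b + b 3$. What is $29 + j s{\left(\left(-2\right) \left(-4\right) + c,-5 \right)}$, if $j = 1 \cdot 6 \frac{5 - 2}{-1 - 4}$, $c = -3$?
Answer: $-43$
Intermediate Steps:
$s{\left(b,g \right)} = 4 b$ ($s{\left(b,g \right)} = b + 3 b = 4 b$)
$j = - \frac{18}{5}$ ($j = 6 \frac{3}{-5} = 6 \cdot 3 \left(- \frac{1}{5}\right) = 6 \left(- \frac{3}{5}\right) = - \frac{18}{5} \approx -3.6$)
$29 + j s{\left(\left(-2\right) \left(-4\right) + c,-5 \right)} = 29 - \frac{18 \cdot 4 \left(\left(-2\right) \left(-4\right) - 3\right)}{5} = 29 - \frac{18 \cdot 4 \left(8 - 3\right)}{5} = 29 - \frac{18 \cdot 4 \cdot 5}{5} = 29 - 72 = -43$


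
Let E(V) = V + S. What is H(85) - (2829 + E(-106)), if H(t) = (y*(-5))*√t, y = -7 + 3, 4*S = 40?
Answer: -2733 + 20*√85 ≈ -2548.6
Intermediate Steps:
S = 10 (S = (¼)*40 = 10)
y = -4
E(V) = 10 + V (E(V) = V + 10 = 10 + V)
H(t) = 20*√t (H(t) = (-4*(-5))*√t = 20*√t)
H(85) - (2829 + E(-106)) = 20*√85 - (2829 + (10 - 106)) = 20*√85 - (2829 - 96) = 20*√85 - 1*2733 = 20*√85 - 2733 = -2733 + 20*√85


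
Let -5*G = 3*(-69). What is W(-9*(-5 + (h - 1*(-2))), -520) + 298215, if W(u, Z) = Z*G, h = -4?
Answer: 276687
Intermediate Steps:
G = 207/5 (G = -3*(-69)/5 = -1/5*(-207) = 207/5 ≈ 41.400)
W(u, Z) = 207*Z/5 (W(u, Z) = Z*(207/5) = 207*Z/5)
W(-9*(-5 + (h - 1*(-2))), -520) + 298215 = (207/5)*(-520) + 298215 = -21528 + 298215 = 276687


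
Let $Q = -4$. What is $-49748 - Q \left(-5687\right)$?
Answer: $-72496$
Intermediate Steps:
$-49748 - Q \left(-5687\right) = -49748 - \left(-4\right) \left(-5687\right) = -49748 - 22748 = -72496$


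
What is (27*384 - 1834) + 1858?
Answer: 10392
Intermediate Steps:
(27*384 - 1834) + 1858 = (10368 - 1834) + 1858 = 8534 + 1858 = 10392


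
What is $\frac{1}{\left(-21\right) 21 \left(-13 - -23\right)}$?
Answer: $- \frac{1}{4410} \approx -0.00022676$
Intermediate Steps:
$\frac{1}{\left(-21\right) 21 \left(-13 - -23\right)} = \frac{1}{\left(-441\right) \left(-13 + 23\right)} = \frac{1}{\left(-441\right) 10} = \frac{1}{-4410} = - \frac{1}{4410}$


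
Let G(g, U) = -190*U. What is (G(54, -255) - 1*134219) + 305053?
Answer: 219284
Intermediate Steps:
(G(54, -255) - 1*134219) + 305053 = (-190*(-255) - 1*134219) + 305053 = (48450 - 134219) + 305053 = -85769 + 305053 = 219284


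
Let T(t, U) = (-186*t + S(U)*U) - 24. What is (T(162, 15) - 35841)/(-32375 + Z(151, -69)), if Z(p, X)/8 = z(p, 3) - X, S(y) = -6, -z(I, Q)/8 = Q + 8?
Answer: 66087/32527 ≈ 2.0318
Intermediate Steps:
z(I, Q) = -64 - 8*Q (z(I, Q) = -8*(Q + 8) = -8*(8 + Q) = -64 - 8*Q)
T(t, U) = -24 - 186*t - 6*U (T(t, U) = (-186*t - 6*U) - 24 = -24 - 186*t - 6*U)
Z(p, X) = -704 - 8*X (Z(p, X) = 8*((-64 - 8*3) - X) = 8*((-64 - 24) - X) = 8*(-88 - X) = -704 - 8*X)
(T(162, 15) - 35841)/(-32375 + Z(151, -69)) = ((-24 - 186*162 - 6*15) - 35841)/(-32375 + (-704 - 8*(-69))) = ((-24 - 30132 - 90) - 35841)/(-32375 + (-704 + 552)) = (-30246 - 35841)/(-32375 - 152) = -66087/(-32527) = -66087*(-1/32527) = 66087/32527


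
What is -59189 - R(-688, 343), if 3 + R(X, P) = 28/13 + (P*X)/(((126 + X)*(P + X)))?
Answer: -74592408574/1260285 ≈ -59187.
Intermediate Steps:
R(X, P) = -11/13 + P*X/((126 + X)*(P + X)) (R(X, P) = -3 + (28/13 + (P*X)/(((126 + X)*(P + X)))) = -3 + (28*(1/13) + (P*X)*(1/((126 + X)*(P + X)))) = -3 + (28/13 + P*X/((126 + X)*(P + X))) = -11/13 + P*X/((126 + X)*(P + X)))
-59189 - R(-688, 343) = -59189 - (-1386*343 - 1386*(-688) - 11*(-688)² + 2*343*(-688))/(13*((-688)² + 126*343 + 126*(-688) + 343*(-688))) = -59189 - (-475398 + 953568 - 11*473344 - 471968)/(13*(473344 + 43218 - 86688 - 235984)) = -59189 - (-475398 + 953568 - 5206784 - 471968)/(13*193890) = -59189 - (-5200582)/(13*193890) = -59189 - 1*(-2600291/1260285) = -59189 + 2600291/1260285 = -74592408574/1260285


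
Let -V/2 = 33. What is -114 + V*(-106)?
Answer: 6882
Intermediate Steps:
V = -66 (V = -2*33 = -66)
-114 + V*(-106) = -114 - 66*(-106) = -114 + 6996 = 6882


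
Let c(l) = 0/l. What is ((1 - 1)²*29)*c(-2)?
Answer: 0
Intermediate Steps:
c(l) = 0
((1 - 1)²*29)*c(-2) = ((1 - 1)²*29)*0 = (0²*29)*0 = (0*29)*0 = 0*0 = 0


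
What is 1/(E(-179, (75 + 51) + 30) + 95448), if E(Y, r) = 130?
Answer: 1/95578 ≈ 1.0463e-5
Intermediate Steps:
1/(E(-179, (75 + 51) + 30) + 95448) = 1/(130 + 95448) = 1/95578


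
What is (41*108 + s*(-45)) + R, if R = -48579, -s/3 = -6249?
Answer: -887766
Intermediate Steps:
s = 18747 (s = -3*(-6249) = 18747)
(41*108 + s*(-45)) + R = (41*108 + 18747*(-45)) - 48579 = (4428 - 843615) - 48579 = -839187 - 48579 = -887766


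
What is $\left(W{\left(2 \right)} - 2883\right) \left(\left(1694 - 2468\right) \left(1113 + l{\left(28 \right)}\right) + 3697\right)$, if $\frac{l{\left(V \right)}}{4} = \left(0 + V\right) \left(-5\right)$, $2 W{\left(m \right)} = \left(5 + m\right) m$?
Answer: $1220358700$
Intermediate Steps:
$W{\left(m \right)} = \frac{m \left(5 + m\right)}{2}$ ($W{\left(m \right)} = \frac{\left(5 + m\right) m}{2} = \frac{m \left(5 + m\right)}{2}$)
$l{\left(V \right)} = - 20 V$ ($l{\left(V \right)} = 4 \left(0 + V\right) \left(-5\right) = 4 V \left(-5\right) = 4 \left(- 5 V\right) = - 20 V$)
$\left(W{\left(2 \right)} - 2883\right) \left(\left(1694 - 2468\right) \left(1113 + l{\left(28 \right)}\right) + 3697\right) = \left(\frac{1}{2} \cdot 2 \left(5 + 2\right) - 2883\right) \left(\left(1694 - 2468\right) \left(1113 - 560\right) + 3697\right) = \left(\frac{1}{2} \cdot 2 \cdot 7 - 2883\right) \left(- 774 \left(1113 - 560\right) + 3697\right) = \left(7 - 2883\right) \left(\left(-774\right) 553 + 3697\right) = - 2876 \left(-428022 + 3697\right) = \left(-2876\right) \left(-424325\right) = 1220358700$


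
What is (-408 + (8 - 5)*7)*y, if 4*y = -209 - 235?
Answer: 42957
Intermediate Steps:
y = -111 (y = (-209 - 235)/4 = (¼)*(-444) = -111)
(-408 + (8 - 5)*7)*y = (-408 + (8 - 5)*7)*(-111) = (-408 + 3*7)*(-111) = (-408 + 21)*(-111) = -387*(-111) = 42957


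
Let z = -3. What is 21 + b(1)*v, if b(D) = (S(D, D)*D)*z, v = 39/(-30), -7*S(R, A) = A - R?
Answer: 21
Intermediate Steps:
S(R, A) = -A/7 + R/7 (S(R, A) = -(A - R)/7 = -A/7 + R/7)
v = -13/10 (v = 39*(-1/30) = -13/10 ≈ -1.3000)
b(D) = 0 (b(D) = ((-D/7 + D/7)*D)*(-3) = (0*D)*(-3) = 0*(-3) = 0)
21 + b(1)*v = 21 + 0*(-13/10) = 21 + 0 = 21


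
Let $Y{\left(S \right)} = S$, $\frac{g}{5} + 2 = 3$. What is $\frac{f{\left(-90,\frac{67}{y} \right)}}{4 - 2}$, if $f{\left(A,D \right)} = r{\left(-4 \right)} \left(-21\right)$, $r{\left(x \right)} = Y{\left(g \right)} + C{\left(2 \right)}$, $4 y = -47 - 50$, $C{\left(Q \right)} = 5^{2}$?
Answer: $-315$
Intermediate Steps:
$C{\left(Q \right)} = 25$
$g = 5$ ($g = -10 + 5 \cdot 3 = -10 + 15 = 5$)
$y = - \frac{97}{4}$ ($y = \frac{-47 - 50}{4} = \frac{1}{4} \left(-97\right) = - \frac{97}{4} \approx -24.25$)
$r{\left(x \right)} = 30$ ($r{\left(x \right)} = 5 + 25 = 30$)
$f{\left(A,D \right)} = -630$ ($f{\left(A,D \right)} = 30 \left(-21\right) = -630$)
$\frac{f{\left(-90,\frac{67}{y} \right)}}{4 - 2} = - \frac{630}{4 - 2} = - \frac{630}{2} = \left(-630\right) \frac{1}{2} = -315$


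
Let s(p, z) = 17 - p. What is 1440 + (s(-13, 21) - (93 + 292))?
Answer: 1085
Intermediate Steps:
1440 + (s(-13, 21) - (93 + 292)) = 1440 + ((17 - 1*(-13)) - (93 + 292)) = 1440 + ((17 + 13) - 1*385) = 1440 + (30 - 385) = 1440 - 355 = 1085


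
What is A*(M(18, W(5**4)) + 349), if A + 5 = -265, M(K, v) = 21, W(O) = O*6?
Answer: -99900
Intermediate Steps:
W(O) = 6*O
A = -270 (A = -5 - 265 = -270)
A*(M(18, W(5**4)) + 349) = -270*(21 + 349) = -270*370 = -99900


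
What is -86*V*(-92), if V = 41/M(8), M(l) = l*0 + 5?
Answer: 324392/5 ≈ 64878.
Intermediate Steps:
M(l) = 5 (M(l) = 0 + 5 = 5)
V = 41/5 ≈ 8.2000
-86*V*(-92) = -86*41/5*(-92) = -3526/5*(-92) = 324392/5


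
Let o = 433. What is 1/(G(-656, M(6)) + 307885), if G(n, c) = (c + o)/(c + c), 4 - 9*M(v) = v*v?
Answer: 64/19700775 ≈ 3.2486e-6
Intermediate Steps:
M(v) = 4/9 - v**2/9 (M(v) = 4/9 - v*v/9 = 4/9 - v**2/9)
G(n, c) = (433 + c)/(2*c) (G(n, c) = (c + 433)/(c + c) = (433 + c)/((2*c)) = (433 + c)*(1/(2*c)) = (433 + c)/(2*c))
1/(G(-656, M(6)) + 307885) = 1/((433 + (4/9 - 1/9*6**2))/(2*(4/9 - 1/9*6**2)) + 307885) = 1/((433 + (4/9 - 1/9*36))/(2*(4/9 - 1/9*36)) + 307885) = 1/((433 + (4/9 - 4))/(2*(4/9 - 4)) + 307885) = 1/((433 - 32/9)/(2*(-32/9)) + 307885) = 1/((1/2)*(-9/32)*(3865/9) + 307885) = 1/(-3865/64 + 307885) = 1/(19700775/64) = 64/19700775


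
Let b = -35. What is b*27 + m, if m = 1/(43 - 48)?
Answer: -4726/5 ≈ -945.20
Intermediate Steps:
m = -⅕ (m = 1/(-5) = -⅕ ≈ -0.20000)
b*27 + m = -35*27 - ⅕ = -945 - ⅕ = -4726/5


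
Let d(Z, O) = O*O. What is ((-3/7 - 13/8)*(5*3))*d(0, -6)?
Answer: -15525/14 ≈ -1108.9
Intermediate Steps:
d(Z, O) = O²
((-3/7 - 13/8)*(5*3))*d(0, -6) = ((-3/7 - 13/8)*(5*3))*(-6)² = ((-3*⅐ - 13*⅛)*15)*36 = ((-3/7 - 13/8)*15)*36 = -115/56*15*36 = -1725/56*36 = -15525/14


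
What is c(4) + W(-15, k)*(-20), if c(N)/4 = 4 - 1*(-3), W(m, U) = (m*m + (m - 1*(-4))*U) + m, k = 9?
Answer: -2192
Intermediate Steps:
W(m, U) = m + m**2 + U*(4 + m) (W(m, U) = (m**2 + (m + 4)*U) + m = (m**2 + (4 + m)*U) + m = (m**2 + U*(4 + m)) + m = m + m**2 + U*(4 + m))
c(N) = 28 (c(N) = 4*(4 - 1*(-3)) = 4*(4 + 3) = 4*7 = 28)
c(4) + W(-15, k)*(-20) = 28 + (-15 + (-15)**2 + 4*9 + 9*(-15))*(-20) = 28 + (-15 + 225 + 36 - 135)*(-20) = 28 + 111*(-20) = 28 - 2220 = -2192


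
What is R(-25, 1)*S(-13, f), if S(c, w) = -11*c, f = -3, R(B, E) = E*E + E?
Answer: 286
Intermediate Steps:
R(B, E) = E + E**2 (R(B, E) = E**2 + E = E + E**2)
R(-25, 1)*S(-13, f) = (1*(1 + 1))*(-11*(-13)) = (1*2)*143 = 2*143 = 286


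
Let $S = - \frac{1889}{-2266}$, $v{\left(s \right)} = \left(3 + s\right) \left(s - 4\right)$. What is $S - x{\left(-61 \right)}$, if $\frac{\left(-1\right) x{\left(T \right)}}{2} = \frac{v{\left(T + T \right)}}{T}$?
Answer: $- \frac{67837579}{138226} \approx -490.77$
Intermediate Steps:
$v{\left(s \right)} = \left(-4 + s\right) \left(3 + s\right)$ ($v{\left(s \right)} = \left(3 + s\right) \left(-4 + s\right) = \left(-4 + s\right) \left(3 + s\right)$)
$x{\left(T \right)} = - \frac{2 \left(-12 - 2 T + 4 T^{2}\right)}{T}$ ($x{\left(T \right)} = - 2 \frac{-12 + \left(T + T\right)^{2} - \left(T + T\right)}{T} = - 2 \frac{-12 + \left(2 T\right)^{2} - 2 T}{T} = - 2 \frac{-12 + 4 T^{2} - 2 T}{T} = - 2 \frac{-12 - 2 T + 4 T^{2}}{T} = - \frac{2 \left(-12 - 2 T + 4 T^{2}\right)}{T}$)
$S = \frac{1889}{2266}$ ($S = \left(-1889\right) \left(- \frac{1}{2266}\right) = \frac{1889}{2266} \approx 0.83363$)
$S - x{\left(-61 \right)} = \frac{1889}{2266} - \left(4 - -488 + \frac{24}{-61}\right) = \frac{1889}{2266} - \left(4 + 488 + 24 \left(- \frac{1}{61}\right)\right) = \frac{1889}{2266} - \left(4 + 488 - \frac{24}{61}\right) = \frac{1889}{2266} - \frac{29988}{61} = - \frac{67837579}{138226}$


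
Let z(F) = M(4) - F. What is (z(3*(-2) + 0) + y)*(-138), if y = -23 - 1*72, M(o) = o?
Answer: 11730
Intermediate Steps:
y = -95 (y = -23 - 72 = -95)
z(F) = 4 - F
(z(3*(-2) + 0) + y)*(-138) = ((4 - (3*(-2) + 0)) - 95)*(-138) = ((4 - (-6 + 0)) - 95)*(-138) = ((4 - 1*(-6)) - 95)*(-138) = ((4 + 6) - 95)*(-138) = (10 - 95)*(-138) = -85*(-138) = 11730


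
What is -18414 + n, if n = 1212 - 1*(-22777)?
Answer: 5575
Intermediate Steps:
n = 23989 (n = 1212 + 22777 = 23989)
-18414 + n = -18414 + 23989 = 5575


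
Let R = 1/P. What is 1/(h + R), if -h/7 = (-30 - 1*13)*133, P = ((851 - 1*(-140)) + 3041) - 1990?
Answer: 2042/81747387 ≈ 2.4979e-5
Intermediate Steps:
P = 2042 (P = ((851 + 140) + 3041) - 1990 = (991 + 3041) - 1990 = 4032 - 1990 = 2042)
h = 40033 (h = -7*(-30 - 1*13)*133 = -7*(-30 - 13)*133 = -(-301)*133 = -7*(-5719) = 40033)
R = 1/2042 ≈ 0.00048972
1/(h + R) = 1/(40033 + 1/2042) = 1/(81747387/2042) = 2042/81747387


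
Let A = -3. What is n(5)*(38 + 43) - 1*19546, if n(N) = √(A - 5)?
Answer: -19546 + 162*I*√2 ≈ -19546.0 + 229.1*I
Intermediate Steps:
n(N) = 2*I*√2 (n(N) = √(-3 - 5) = √(-8) = 2*I*√2)
n(5)*(38 + 43) - 1*19546 = (2*I*√2)*(38 + 43) - 1*19546 = (2*I*√2)*81 - 19546 = 162*I*√2 - 19546 = -19546 + 162*I*√2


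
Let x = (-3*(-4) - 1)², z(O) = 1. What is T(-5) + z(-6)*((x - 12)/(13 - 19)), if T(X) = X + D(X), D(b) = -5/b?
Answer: -133/6 ≈ -22.167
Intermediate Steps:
T(X) = X - 5/X
x = 121 (x = (12 - 1)² = 11² = 121)
T(-5) + z(-6)*((x - 12)/(13 - 19)) = (-5 - 5/(-5)) + 1*((121 - 12)/(13 - 19)) = (-5 - 5*(-⅕)) + 1*(109/(-6)) = (-5 + 1) + 1*(109*(-⅙)) = -4 + 1*(-109/6) = -4 - 109/6 = -133/6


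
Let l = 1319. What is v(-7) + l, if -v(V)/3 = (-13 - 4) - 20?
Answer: 1430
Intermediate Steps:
v(V) = 111 (v(V) = -3*((-13 - 4) - 20) = -3*(-17 - 20) = -3*(-37) = 111)
v(-7) + l = 111 + 1319 = 1430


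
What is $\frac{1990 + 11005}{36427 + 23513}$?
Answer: $\frac{2599}{11988} \approx 0.2168$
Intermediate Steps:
$\frac{1990 + 11005}{36427 + 23513} = \frac{12995}{59940} = 12995 \cdot \frac{1}{59940} = \frac{2599}{11988}$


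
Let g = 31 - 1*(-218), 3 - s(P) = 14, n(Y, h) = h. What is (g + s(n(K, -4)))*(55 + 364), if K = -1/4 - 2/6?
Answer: 99722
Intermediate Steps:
K = -7/12 (K = -1*1/4 - 2*1/6 = -1/4 - 1/3 = -7/12 ≈ -0.58333)
s(P) = -11 (s(P) = 3 - 1*14 = 3 - 14 = -11)
g = 249 (g = 31 + 218 = 249)
(g + s(n(K, -4)))*(55 + 364) = (249 - 11)*(55 + 364) = 238*419 = 99722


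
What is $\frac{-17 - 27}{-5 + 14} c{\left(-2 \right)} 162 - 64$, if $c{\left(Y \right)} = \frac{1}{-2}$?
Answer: $332$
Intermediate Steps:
$c{\left(Y \right)} = - \frac{1}{2}$
$\frac{-17 - 27}{-5 + 14} c{\left(-2 \right)} 162 - 64 = \frac{-17 - 27}{-5 + 14} \left(- \frac{1}{2}\right) 162 - 64 = - \frac{44}{9} \left(- \frac{1}{2}\right) 162 - 64 = \left(-44\right) \frac{1}{9} \left(- \frac{1}{2}\right) 162 - 64 = \left(- \frac{44}{9}\right) \left(- \frac{1}{2}\right) 162 - 64 = \frac{22}{9} \cdot 162 - 64 = 396 - 64 = 332$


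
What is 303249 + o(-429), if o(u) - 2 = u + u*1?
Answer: 302393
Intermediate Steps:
o(u) = 2 + 2*u (o(u) = 2 + (u + u*1) = 2 + (u + u) = 2 + 2*u)
303249 + o(-429) = 303249 + (2 + 2*(-429)) = 303249 + (2 - 858) = 303249 - 856 = 302393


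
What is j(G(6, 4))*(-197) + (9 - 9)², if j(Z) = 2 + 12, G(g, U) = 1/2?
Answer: -2758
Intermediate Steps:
G(g, U) = ½
j(Z) = 14
j(G(6, 4))*(-197) + (9 - 9)² = 14*(-197) + (9 - 9)² = -2758 + 0² = -2758 + 0 = -2758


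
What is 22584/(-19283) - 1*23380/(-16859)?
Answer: 70092884/325092097 ≈ 0.21561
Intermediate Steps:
22584/(-19283) - 1*23380/(-16859) = 22584*(-1/19283) - 23380*(-1/16859) = -22584/19283 + 23380/16859 = 70092884/325092097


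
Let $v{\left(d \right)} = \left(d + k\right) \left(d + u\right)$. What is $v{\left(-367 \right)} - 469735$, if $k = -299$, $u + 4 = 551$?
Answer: $-589615$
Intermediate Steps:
$u = 547$ ($u = -4 + 551 = 547$)
$v{\left(d \right)} = \left(-299 + d\right) \left(547 + d\right)$ ($v{\left(d \right)} = \left(d - 299\right) \left(d + 547\right) = \left(-299 + d\right) \left(547 + d\right)$)
$v{\left(-367 \right)} - 469735 = \left(-163553 + \left(-367\right)^{2} + 248 \left(-367\right)\right) - 469735 = \left(-163553 + 134689 - 91016\right) - 469735 = -119880 - 469735 = -589615$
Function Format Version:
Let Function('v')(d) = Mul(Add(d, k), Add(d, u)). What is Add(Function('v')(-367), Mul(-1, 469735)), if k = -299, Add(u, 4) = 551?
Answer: -589615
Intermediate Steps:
u = 547 (u = Add(-4, 551) = 547)
Function('v')(d) = Mul(Add(-299, d), Add(547, d)) (Function('v')(d) = Mul(Add(d, -299), Add(d, 547)) = Mul(Add(-299, d), Add(547, d)))
Add(Function('v')(-367), Mul(-1, 469735)) = Add(Add(-163553, Pow(-367, 2), Mul(248, -367)), Mul(-1, 469735)) = Add(Add(-163553, 134689, -91016), -469735) = Add(-119880, -469735) = -589615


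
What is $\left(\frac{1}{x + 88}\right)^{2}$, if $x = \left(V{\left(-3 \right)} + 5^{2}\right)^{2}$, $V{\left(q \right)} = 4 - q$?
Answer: $\frac{1}{1236544} \approx 8.0871 \cdot 10^{-7}$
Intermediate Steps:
$x = 1024$ ($x = \left(\left(4 - -3\right) + 5^{2}\right)^{2} = \left(\left(4 + 3\right) + 25\right)^{2} = \left(7 + 25\right)^{2} = 32^{2} = 1024$)
$\left(\frac{1}{x + 88}\right)^{2} = \left(\frac{1}{1024 + 88}\right)^{2} = \left(\frac{1}{1112}\right)^{2} = \frac{1}{1236544}$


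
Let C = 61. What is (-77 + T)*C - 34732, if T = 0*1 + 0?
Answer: -39429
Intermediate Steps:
T = 0 (T = 0 + 0 = 0)
(-77 + T)*C - 34732 = (-77 + 0)*61 - 34732 = -77*61 - 34732 = -4697 - 34732 = -39429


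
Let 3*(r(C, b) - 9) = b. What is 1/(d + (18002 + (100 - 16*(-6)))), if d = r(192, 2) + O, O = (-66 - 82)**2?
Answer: 3/120335 ≈ 2.4930e-5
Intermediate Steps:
r(C, b) = 9 + b/3
O = 21904 (O = (-148)**2 = 21904)
d = 65741/3 (d = (9 + (1/3)*2) + 21904 = (9 + 2/3) + 21904 = 29/3 + 21904 = 65741/3 ≈ 21914.)
1/(d + (18002 + (100 - 16*(-6)))) = 1/(65741/3 + (18002 + (100 - 16*(-6)))) = 1/(65741/3 + (18002 + (100 + 96))) = 1/(65741/3 + (18002 + 196)) = 1/(65741/3 + 18198) = 1/(120335/3) = 3/120335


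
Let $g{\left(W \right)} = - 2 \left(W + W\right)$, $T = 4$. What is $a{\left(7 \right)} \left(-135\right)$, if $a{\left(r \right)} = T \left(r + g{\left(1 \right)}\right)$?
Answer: $-1620$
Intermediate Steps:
$g{\left(W \right)} = - 4 W$ ($g{\left(W \right)} = - 2 \cdot 2 W = - 4 W$)
$a{\left(r \right)} = -16 + 4 r$ ($a{\left(r \right)} = 4 \left(r - 4\right) = 4 \left(-4 + r\right) = -16 + 4 r$)
$a{\left(7 \right)} \left(-135\right) = \left(-16 + 4 \cdot 7\right) \left(-135\right) = \left(-16 + 28\right) \left(-135\right) = 12 \left(-135\right) = -1620$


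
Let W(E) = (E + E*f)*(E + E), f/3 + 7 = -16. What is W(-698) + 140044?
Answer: -66119700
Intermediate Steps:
f = -69 (f = -21 + 3*(-16) = -21 - 48 = -69)
W(E) = -136*E² (W(E) = (E + E*(-69))*(E + E) = (E - 69*E)*(2*E) = (-68*E)*(2*E) = -136*E²)
W(-698) + 140044 = -136*(-698)² + 140044 = -136*487204 + 140044 = -66259744 + 140044 = -66119700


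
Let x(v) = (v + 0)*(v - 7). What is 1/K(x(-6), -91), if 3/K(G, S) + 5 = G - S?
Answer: 164/3 ≈ 54.667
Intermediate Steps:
x(v) = v*(-7 + v)
K(G, S) = 3/(-5 + G - S) (K(G, S) = 3/(-5 + (G - S)) = 3/(-5 + G - S))
1/K(x(-6), -91) = 1/(3/(-5 - 6*(-7 - 6) - 1*(-91))) = 1/(3/(-5 - 6*(-13) + 91)) = 1/(3/(-5 + 78 + 91)) = 1/(3/164) = 164/3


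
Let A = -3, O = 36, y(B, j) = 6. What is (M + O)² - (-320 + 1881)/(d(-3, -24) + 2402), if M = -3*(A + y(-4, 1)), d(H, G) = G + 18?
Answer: 1745123/2396 ≈ 728.35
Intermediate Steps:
d(H, G) = 18 + G
M = -9 (M = -3*(-3 + 6) = -3*3 = -9)
(M + O)² - (-320 + 1881)/(d(-3, -24) + 2402) = (-9 + 36)² - (-320 + 1881)/((18 - 24) + 2402) = 27² - 1561/(-6 + 2402) = 729 - 1561/2396 = 1745123/2396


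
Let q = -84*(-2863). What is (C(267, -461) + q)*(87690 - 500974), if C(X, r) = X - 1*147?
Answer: -99441089808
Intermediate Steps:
C(X, r) = -147 + X (C(X, r) = X - 147 = -147 + X)
q = 240492
(C(267, -461) + q)*(87690 - 500974) = ((-147 + 267) + 240492)*(87690 - 500974) = (120 + 240492)*(-413284) = 240612*(-413284) = -99441089808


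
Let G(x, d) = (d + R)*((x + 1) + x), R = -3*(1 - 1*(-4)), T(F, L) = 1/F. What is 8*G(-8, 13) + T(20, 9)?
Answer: 4801/20 ≈ 240.05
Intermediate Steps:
R = -15 (R = -3*(1 + 4) = -3*5 = -15)
G(x, d) = (1 + 2*x)*(-15 + d) (G(x, d) = (d - 15)*((x + 1) + x) = (-15 + d)*((1 + x) + x) = (-15 + d)*(1 + 2*x) = (1 + 2*x)*(-15 + d))
8*G(-8, 13) + T(20, 9) = 8*(-15 + 13 - 30*(-8) + 2*13*(-8)) + 1/20 = 8*(-15 + 13 + 240 - 208) + 1/20 = 8*30 + 1/20 = 240 + 1/20 = 4801/20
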